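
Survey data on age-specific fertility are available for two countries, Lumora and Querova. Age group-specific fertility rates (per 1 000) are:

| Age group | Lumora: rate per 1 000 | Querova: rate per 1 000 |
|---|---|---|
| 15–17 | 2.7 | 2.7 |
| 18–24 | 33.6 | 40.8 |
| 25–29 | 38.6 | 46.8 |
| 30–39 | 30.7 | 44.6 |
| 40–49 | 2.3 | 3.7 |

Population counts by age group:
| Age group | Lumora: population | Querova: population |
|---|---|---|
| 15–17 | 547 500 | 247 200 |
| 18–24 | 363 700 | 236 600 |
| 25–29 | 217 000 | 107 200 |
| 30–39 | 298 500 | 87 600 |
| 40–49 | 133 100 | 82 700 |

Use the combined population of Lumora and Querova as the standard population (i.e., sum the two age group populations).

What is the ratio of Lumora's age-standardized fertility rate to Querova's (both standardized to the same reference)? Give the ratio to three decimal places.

Combined standard total = 2 321 100; weights = 0.3424, 0.2586, 0.1397, 0.1663, 0.0930.
Lumora: 0.3424×2.7 + 0.2586×33.6 + 0.1397×38.6 + 0.1663×30.7 + 0.0930×2.3 = 20.3264 per 1 000.
Querova: 0.3424×2.7 + 0.2586×40.8 + 0.1397×46.8 + 0.1663×44.6 + 0.0930×3.7 = 25.7761 per 1 000.
Ratio = 20.3264 ÷ 25.7761 = 0.78857.

0.789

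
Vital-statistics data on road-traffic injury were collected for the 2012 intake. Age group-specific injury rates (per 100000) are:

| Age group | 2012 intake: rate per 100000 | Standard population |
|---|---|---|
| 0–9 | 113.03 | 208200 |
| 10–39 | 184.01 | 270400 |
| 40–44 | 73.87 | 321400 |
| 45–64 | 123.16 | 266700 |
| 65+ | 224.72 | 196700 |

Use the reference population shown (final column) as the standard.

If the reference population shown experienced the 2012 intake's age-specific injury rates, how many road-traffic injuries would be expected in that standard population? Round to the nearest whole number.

Expected road-traffic injuries = Σ (standard pop × age-specific rate ÷ 100000)
= 208200×113.03/100000 + 270400×184.01/100000 + 321400×73.87/100000 + 266700×123.16/100000 + 196700×224.72/100000
= 235.33 + 497.56 + 237.42 + 328.47 + 442.02 = 1740.80.

1741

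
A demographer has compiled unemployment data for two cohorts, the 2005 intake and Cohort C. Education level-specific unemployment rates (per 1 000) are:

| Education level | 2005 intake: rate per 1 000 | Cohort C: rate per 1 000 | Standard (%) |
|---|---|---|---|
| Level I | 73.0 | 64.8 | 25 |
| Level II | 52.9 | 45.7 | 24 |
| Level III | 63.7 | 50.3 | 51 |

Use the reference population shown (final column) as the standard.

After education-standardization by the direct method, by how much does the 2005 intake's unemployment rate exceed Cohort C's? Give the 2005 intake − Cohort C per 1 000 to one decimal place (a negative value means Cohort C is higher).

Standard weights: 0.25, 0.24, 0.51.
The 2005 intake: 0.2500×73.0 + 0.2400×52.9 + 0.5100×63.7 = 63.4330 per 1 000.
Cohort C: 0.2500×64.8 + 0.2400×45.7 + 0.5100×50.3 = 52.8210 per 1 000.
Difference = 63.4330 − 52.8210 = 10.6120.

10.6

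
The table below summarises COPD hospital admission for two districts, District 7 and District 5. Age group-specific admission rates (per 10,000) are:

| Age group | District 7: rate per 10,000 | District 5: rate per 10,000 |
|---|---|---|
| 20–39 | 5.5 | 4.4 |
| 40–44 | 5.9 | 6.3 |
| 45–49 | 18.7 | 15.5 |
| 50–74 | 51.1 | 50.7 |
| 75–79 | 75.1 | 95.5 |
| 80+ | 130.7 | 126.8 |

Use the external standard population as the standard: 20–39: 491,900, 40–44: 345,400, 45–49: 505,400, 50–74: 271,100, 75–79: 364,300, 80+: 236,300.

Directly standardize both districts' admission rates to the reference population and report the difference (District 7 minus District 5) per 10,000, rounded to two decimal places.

-1.98

Standard total = 2,214,400; weights = 0.2221, 0.1560, 0.2282, 0.1224, 0.1645, 0.1067.
District 7: 0.2221×5.5 + 0.1560×5.9 + 0.2282×18.7 + 0.1224×51.1 + 0.1645×75.1 + 0.1067×130.7 = 38.9680 per 10,000.
District 5: 0.2221×4.4 + 0.1560×6.3 + 0.2282×15.5 + 0.1224×50.7 + 0.1645×95.5 + 0.1067×126.8 = 40.9467 per 10,000.
Difference = 38.9680 − 40.9467 = -1.9786.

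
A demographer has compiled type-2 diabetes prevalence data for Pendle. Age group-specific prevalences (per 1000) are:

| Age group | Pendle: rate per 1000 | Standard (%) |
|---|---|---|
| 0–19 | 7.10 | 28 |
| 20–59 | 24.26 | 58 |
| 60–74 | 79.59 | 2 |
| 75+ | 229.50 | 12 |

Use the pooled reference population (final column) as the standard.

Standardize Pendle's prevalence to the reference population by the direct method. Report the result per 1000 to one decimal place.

45.2

Standard weights: 0.28, 0.58, 0.02, 0.12.
Standardized rate: 0.2800×7.10 + 0.5800×24.26 + 0.0200×79.59 + 0.1200×229.50 = 45.1906 per 1000.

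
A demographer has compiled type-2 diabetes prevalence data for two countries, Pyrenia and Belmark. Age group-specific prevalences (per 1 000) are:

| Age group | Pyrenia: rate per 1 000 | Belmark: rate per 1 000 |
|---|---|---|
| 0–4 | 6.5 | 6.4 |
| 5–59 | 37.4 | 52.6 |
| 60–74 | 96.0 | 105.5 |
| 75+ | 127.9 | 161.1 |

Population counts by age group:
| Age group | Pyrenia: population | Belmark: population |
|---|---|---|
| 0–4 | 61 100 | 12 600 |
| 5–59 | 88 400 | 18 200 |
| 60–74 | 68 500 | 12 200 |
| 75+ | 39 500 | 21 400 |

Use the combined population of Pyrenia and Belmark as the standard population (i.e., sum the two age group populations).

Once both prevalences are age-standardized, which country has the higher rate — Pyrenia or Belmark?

Belmark

Combined standard total = 321 900; weights = 0.2290, 0.3312, 0.2507, 0.1892.
Pyrenia: 0.2290×6.5 + 0.3312×37.4 + 0.2507×96.0 + 0.1892×127.9 = 62.1379 per 1 000.
Belmark: 0.2290×6.4 + 0.3312×52.6 + 0.2507×105.5 + 0.1892×161.1 = 75.8114 per 1 000.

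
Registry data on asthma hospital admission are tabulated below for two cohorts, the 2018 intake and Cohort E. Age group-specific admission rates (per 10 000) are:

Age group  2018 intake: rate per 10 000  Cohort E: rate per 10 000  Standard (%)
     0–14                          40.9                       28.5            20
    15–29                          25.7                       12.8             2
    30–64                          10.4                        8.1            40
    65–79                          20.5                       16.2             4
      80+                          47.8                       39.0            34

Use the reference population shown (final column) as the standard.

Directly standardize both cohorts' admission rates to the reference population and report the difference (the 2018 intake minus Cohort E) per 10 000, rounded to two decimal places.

6.82

Standard weights: 0.20, 0.02, 0.40, 0.04, 0.34.
The 2018 intake: 0.2000×40.9 + 0.0200×25.7 + 0.4000×10.4 + 0.0400×20.5 + 0.3400×47.8 = 29.9260 per 10 000.
Cohort E: 0.2000×28.5 + 0.0200×12.8 + 0.4000×8.1 + 0.0400×16.2 + 0.3400×39.0 = 23.1040 per 10 000.
Difference = 29.9260 − 23.1040 = 6.8220.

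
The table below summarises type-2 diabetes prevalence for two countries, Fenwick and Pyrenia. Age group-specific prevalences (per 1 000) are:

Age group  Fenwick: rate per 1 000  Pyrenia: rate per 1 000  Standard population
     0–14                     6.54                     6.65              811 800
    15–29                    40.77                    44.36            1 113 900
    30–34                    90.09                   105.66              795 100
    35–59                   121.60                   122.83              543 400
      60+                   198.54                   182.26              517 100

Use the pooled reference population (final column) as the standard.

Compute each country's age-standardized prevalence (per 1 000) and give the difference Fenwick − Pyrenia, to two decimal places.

Standard total = 3 781 300; weights = 0.2147, 0.2946, 0.2103, 0.1437, 0.1368.
Fenwick: 0.2147×6.54 + 0.2946×40.77 + 0.2103×90.09 + 0.1437×121.60 + 0.1368×198.54 = 76.9830 per 1 000.
Pyrenia: 0.2147×6.65 + 0.2946×44.36 + 0.2103×105.66 + 0.1437×122.83 + 0.1368×182.26 = 79.2886 per 1 000.
Difference = 76.9830 − 79.2886 = -2.3055.

-2.31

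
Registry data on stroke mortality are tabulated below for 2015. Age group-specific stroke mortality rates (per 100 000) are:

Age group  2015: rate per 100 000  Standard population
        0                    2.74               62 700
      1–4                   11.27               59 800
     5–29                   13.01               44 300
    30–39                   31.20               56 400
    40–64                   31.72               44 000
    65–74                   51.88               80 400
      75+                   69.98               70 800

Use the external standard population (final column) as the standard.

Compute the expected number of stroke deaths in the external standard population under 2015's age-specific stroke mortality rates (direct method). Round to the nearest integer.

Expected stroke deaths = Σ (standard pop × age-specific rate ÷ 100 000)
= 62 700×2.74/100 000 + 59 800×11.27/100 000 + 44 300×13.01/100 000 + 56 400×31.20/100 000 + 44 000×31.72/100 000 + 80 400×51.88/100 000 + 70 800×69.98/100 000
= 1.72 + 6.74 + 5.76 + 17.60 + 13.96 + 41.71 + 49.55 = 137.03.

137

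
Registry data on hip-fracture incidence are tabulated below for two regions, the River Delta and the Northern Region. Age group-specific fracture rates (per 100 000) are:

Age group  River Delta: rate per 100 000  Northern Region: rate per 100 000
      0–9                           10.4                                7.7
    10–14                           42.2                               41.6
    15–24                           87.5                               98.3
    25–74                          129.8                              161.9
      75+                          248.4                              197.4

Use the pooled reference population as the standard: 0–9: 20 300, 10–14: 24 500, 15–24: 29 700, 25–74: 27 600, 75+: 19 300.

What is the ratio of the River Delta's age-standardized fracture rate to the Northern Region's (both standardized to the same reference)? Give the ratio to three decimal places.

Standard total = 121 400; weights = 0.1672, 0.2018, 0.2446, 0.2273, 0.1590.
The River Delta: 0.1672×10.4 + 0.2018×42.2 + 0.2446×87.5 + 0.2273×129.8 + 0.1590×248.4 = 100.6620 per 100 000.
The Northern Region: 0.1672×7.7 + 0.2018×41.6 + 0.2446×98.3 + 0.2273×161.9 + 0.1590×197.4 = 101.9216 per 100 000.
Ratio = 100.6620 ÷ 101.9216 = 0.98764.

0.988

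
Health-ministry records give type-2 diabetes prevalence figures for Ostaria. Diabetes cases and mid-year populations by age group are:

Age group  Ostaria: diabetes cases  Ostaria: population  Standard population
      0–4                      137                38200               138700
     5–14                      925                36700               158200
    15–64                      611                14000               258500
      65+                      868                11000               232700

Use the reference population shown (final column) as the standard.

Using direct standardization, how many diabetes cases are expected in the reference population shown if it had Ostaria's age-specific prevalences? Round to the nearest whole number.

34129

Age-specific rates per 1000 for Ostaria: 3.586, 25.204, 43.643, 78.909.
Expected diabetes cases = Σ (standard pop × age-specific rate ÷ 1000)
= 138700×3.586/1000 + 158200×25.204/1000 + 258500×43.643/1000 + 232700×78.909/1000
= 497.43 + 3987.33 + 11281.68 + 18362.15 = 34128.59.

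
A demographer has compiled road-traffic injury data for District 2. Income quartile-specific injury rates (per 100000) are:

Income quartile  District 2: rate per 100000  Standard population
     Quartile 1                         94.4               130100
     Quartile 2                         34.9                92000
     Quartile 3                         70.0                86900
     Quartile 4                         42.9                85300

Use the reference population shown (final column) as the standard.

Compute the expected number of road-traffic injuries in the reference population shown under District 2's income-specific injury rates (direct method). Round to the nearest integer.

252

Expected road-traffic injuries = Σ (standard pop × income-specific rate ÷ 100000)
= 130100×94.4/100000 + 92000×34.9/100000 + 86900×70.0/100000 + 85300×42.9/100000
= 122.81 + 32.11 + 60.83 + 36.59 = 252.35.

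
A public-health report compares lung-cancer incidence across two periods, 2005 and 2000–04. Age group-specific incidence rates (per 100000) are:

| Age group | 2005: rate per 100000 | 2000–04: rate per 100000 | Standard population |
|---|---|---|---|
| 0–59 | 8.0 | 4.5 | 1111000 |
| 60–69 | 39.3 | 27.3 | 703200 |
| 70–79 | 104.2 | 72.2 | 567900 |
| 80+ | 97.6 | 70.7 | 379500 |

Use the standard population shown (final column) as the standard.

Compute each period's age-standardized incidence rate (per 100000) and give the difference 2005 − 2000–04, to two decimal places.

Standard total = 2761600; weights = 0.4023, 0.2546, 0.2056, 0.1374.
2005: 0.4023×8.0 + 0.2546×39.3 + 0.2056×104.2 + 0.1374×97.6 = 48.0657 per 100000.
2000–04: 0.4023×4.5 + 0.2546×27.3 + 0.2056×72.2 + 0.1374×70.7 = 33.3248 per 100000.
Difference = 48.0657 − 33.3248 = 14.7408.

14.74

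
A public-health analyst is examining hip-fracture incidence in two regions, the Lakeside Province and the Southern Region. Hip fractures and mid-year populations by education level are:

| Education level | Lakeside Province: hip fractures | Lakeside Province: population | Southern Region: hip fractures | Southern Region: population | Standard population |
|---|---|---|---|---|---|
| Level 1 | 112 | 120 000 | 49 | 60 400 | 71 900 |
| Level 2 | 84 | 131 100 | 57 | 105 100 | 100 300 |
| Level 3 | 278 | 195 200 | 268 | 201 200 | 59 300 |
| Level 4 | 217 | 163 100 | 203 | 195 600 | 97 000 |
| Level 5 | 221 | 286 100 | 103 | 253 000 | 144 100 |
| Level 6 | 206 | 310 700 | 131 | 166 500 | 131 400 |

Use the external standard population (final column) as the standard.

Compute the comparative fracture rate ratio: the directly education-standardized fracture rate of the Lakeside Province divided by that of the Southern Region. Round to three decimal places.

1.196

Education-specific rates per 100 000 for the Lakeside Province: 93.33, 64.07, 142.42, 133.05, 77.25, 66.30.
For the Southern Region: 81.13, 54.23, 133.20, 103.78, 40.71, 78.68.
Standard total = 604 000; weights = 0.1190, 0.1661, 0.0982, 0.1606, 0.2386, 0.2175.
The Lakeside Province: 0.1190×93.33 + 0.1661×64.07 + 0.0982×142.42 + 0.1606×133.05 + 0.2386×77.25 + 0.2175×66.30 = 89.9526 per 100 000.
The Southern Region: 0.1190×81.13 + 0.1661×54.23 + 0.0982×133.20 + 0.1606×103.78 + 0.2386×40.71 + 0.2175×78.68 = 75.2373 per 100 000.
Ratio = 89.9526 ÷ 75.2373 = 1.19559.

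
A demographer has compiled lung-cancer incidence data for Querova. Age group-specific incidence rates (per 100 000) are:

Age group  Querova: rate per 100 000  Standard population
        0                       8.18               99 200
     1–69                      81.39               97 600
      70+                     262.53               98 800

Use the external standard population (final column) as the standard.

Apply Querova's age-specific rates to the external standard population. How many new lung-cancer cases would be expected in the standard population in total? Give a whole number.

347

Expected new lung-cancer cases = Σ (standard pop × age-specific rate ÷ 100 000)
= 99 200×8.18/100 000 + 97 600×81.39/100 000 + 98 800×262.53/100 000
= 8.11 + 79.44 + 259.38 = 346.93.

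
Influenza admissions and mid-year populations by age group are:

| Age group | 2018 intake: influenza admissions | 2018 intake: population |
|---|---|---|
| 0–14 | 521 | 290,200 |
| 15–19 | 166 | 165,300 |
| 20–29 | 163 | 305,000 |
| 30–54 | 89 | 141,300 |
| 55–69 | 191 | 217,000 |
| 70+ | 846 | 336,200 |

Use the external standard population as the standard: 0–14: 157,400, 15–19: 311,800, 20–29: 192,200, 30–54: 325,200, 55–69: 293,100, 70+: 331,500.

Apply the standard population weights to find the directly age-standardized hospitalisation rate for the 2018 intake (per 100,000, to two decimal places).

123.85

Age-specific rates per 100,000 for the 2018 intake: 179.53, 100.42, 53.44, 62.99, 88.02, 251.64.
Standard total = 1,611,200; weights = 0.0977, 0.1935, 0.1193, 0.2018, 0.1819, 0.2057.
Standardized rate: 0.0977×179.53 + 0.1935×100.42 + 0.1193×53.44 + 0.2018×62.99 + 0.1819×88.02 + 0.2057×251.64 = 123.8460 per 100,000.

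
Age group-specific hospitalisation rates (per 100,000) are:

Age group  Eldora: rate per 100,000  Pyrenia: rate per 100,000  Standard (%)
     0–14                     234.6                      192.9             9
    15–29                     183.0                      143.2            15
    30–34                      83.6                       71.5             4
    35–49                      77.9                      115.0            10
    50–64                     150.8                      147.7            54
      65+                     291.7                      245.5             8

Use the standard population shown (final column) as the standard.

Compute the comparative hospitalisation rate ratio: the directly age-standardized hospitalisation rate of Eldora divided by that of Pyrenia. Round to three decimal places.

1.078

Standard weights: 0.09, 0.15, 0.04, 0.10, 0.54, 0.08.
Eldora: 0.0900×234.6 + 0.1500×183.0 + 0.0400×83.6 + 0.1000×77.9 + 0.5400×150.8 + 0.0800×291.7 = 164.4660 per 100,000.
Pyrenia: 0.0900×192.9 + 0.1500×143.2 + 0.0400×71.5 + 0.1000×115.0 + 0.5400×147.7 + 0.0800×245.5 = 152.5990 per 100,000.
Ratio = 164.4660 ÷ 152.5990 = 1.07777.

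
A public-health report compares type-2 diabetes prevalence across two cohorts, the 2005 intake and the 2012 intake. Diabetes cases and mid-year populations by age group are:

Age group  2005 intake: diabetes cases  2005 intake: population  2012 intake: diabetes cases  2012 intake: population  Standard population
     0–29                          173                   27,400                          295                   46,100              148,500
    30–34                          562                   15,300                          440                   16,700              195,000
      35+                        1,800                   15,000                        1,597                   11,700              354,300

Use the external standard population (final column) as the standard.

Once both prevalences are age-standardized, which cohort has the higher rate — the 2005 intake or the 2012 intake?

2012 intake

Age-specific rates per 1,000 for the 2005 intake: 6.314, 36.732, 120.000.
For the 2012 intake: 6.399, 26.347, 136.496.
Standard total = 697,800; weights = 0.2128, 0.2794, 0.5077.
The 2005 intake: 0.2128×6.314 + 0.2794×36.732 + 0.5077×120.000 = 72.5371 per 1,000.
The 2012 intake: 0.2128×6.399 + 0.2794×26.347 + 0.5077×136.496 = 78.0287 per 1,000.
The crude rates (43.93 vs 31.30) would put the 2005 intake higher, but that reflects its age composition; once standardized to a common age structure, the 2012 intake has the higher underlying rate.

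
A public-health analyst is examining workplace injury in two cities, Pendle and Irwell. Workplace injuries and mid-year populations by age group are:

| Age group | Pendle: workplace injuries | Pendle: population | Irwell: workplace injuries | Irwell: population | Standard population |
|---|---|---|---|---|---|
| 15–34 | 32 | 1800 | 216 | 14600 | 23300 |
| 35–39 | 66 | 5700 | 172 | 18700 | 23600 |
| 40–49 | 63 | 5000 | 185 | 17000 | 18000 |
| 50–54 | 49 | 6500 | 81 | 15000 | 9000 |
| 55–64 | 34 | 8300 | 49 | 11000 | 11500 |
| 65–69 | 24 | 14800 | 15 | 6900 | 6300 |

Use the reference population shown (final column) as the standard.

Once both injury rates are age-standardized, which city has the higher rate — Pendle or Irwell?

Pendle

Age-specific rates per 10000 for Pendle: 177.78, 115.79, 126.00, 75.38, 40.96, 16.22.
For Irwell: 147.95, 91.98, 108.82, 54.00, 44.55, 21.74.
Standard total = 91700; weights = 0.2541, 0.2574, 0.1963, 0.0981, 0.1254, 0.0687.
Pendle: 0.2541×177.78 + 0.2574×115.79 + 0.1963×126.00 + 0.0981×75.38 + 0.1254×40.96 + 0.0687×16.22 = 113.3540 per 10000.
Irwell: 0.2541×147.95 + 0.2574×91.98 + 0.1963×108.82 + 0.0981×54.00 + 0.1254×44.55 + 0.0687×21.74 = 95.0040 per 10000.
The crude rates (63.66 vs 86.30) would put Irwell higher, but that reflects its age composition; once standardized to a common age structure, Pendle has the higher underlying rate.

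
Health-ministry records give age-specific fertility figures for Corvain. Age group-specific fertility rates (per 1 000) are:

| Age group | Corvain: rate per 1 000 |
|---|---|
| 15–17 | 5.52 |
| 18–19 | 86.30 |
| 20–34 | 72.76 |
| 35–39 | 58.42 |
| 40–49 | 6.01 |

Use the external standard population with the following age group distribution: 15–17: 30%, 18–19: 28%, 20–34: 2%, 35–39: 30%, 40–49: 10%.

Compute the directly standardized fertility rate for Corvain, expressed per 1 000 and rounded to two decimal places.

45.40

Standard weights: 0.30, 0.28, 0.02, 0.30, 0.10.
Standardized rate: 0.3000×5.52 + 0.2800×86.30 + 0.0200×72.76 + 0.3000×58.42 + 0.1000×6.01 = 45.4022 per 1 000.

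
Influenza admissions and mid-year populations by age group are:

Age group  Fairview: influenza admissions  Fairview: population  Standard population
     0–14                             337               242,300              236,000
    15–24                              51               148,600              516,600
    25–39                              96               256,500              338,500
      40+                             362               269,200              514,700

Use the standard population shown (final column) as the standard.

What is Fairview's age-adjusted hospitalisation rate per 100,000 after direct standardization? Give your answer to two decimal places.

Age-specific rates per 100,000 for Fairview: 139.08, 34.32, 37.43, 134.47.
Standard total = 1,605,800; weights = 0.1470, 0.3217, 0.2108, 0.3205.
Standardized rate: 0.1470×139.08 + 0.3217×34.32 + 0.2108×37.43 + 0.3205×134.47 = 82.4733 per 100,000.

82.47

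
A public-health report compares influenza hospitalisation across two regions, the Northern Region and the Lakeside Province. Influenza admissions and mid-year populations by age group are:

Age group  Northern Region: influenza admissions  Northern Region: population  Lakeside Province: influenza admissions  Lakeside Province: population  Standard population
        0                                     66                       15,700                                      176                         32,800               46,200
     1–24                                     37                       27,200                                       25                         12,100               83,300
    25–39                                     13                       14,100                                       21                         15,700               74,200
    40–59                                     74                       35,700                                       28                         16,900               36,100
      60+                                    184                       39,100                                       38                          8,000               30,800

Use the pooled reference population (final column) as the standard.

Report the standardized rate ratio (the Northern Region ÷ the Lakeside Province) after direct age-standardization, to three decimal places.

0.821

Age-specific rates per 100,000 for the Northern Region: 420.38, 136.03, 92.20, 207.28, 470.59.
For the Lakeside Province: 536.59, 206.61, 133.76, 165.68, 475.00.
Standard total = 270,600; weights = 0.1707, 0.3078, 0.2742, 0.1334, 0.1138.
The Northern Region: 0.1707×420.38 + 0.3078×136.03 + 0.2742×92.20 + 0.1334×207.28 + 0.1138×470.59 = 220.1444 per 100,000.
The Lakeside Province: 0.1707×536.59 + 0.3078×206.61 + 0.2742×133.76 + 0.1334×165.68 + 0.1138×475.00 = 268.0595 per 100,000.
Ratio = 220.1444 ÷ 268.0595 = 0.82125.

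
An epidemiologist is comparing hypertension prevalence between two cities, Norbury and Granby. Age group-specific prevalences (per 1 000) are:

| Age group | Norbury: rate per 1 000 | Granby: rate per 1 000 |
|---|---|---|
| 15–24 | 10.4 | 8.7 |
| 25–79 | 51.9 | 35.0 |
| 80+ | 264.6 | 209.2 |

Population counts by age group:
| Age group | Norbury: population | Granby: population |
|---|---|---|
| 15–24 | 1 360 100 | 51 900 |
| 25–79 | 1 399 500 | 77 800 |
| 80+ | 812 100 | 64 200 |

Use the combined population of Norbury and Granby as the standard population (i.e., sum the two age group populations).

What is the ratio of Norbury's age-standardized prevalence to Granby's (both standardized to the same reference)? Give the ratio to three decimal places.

1.307

Combined standard total = 3 765 600; weights = 0.3750, 0.3923, 0.2327.
Norbury: 0.3750×10.4 + 0.3923×51.9 + 0.2327×264.6 = 85.8364 per 1 000.
Granby: 0.3750×8.7 + 0.3923×35.0 + 0.2327×209.2 = 65.6766 per 1 000.
Ratio = 85.8364 ÷ 65.6766 = 1.30696.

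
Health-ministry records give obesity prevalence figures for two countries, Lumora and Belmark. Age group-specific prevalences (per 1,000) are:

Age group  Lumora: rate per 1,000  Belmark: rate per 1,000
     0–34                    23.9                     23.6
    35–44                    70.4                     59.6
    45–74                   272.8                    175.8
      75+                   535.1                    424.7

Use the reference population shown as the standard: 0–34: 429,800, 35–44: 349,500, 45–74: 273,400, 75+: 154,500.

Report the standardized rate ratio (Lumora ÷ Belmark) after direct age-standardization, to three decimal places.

1.328

Standard total = 1,207,200; weights = 0.3560, 0.2895, 0.2265, 0.1280.
Lumora: 0.3560×23.9 + 0.2895×70.4 + 0.2265×272.8 + 0.1280×535.1 = 159.1563 per 1,000.
Belmark: 0.3560×23.6 + 0.2895×59.6 + 0.2265×175.8 + 0.1280×424.7 = 119.8255 per 1,000.
Ratio = 159.1563 ÷ 119.8255 = 1.32823.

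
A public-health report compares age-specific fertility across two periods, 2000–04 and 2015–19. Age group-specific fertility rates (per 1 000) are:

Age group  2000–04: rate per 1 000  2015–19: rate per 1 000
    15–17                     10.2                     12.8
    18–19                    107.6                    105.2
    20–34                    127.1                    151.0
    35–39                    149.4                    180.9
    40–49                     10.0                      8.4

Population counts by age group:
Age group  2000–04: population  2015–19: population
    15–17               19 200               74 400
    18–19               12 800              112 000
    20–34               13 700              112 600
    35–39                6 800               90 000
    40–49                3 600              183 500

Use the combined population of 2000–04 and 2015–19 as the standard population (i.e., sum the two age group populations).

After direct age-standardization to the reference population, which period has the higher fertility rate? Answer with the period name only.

2015–19

Combined standard total = 628 600; weights = 0.1489, 0.1985, 0.2009, 0.1540, 0.2976.
2000–04: 0.1489×10.2 + 0.1985×107.6 + 0.2009×127.1 + 0.1540×149.4 + 0.2976×10.0 = 74.4016 per 1 000.
2015–19: 0.1489×12.8 + 0.1985×105.2 + 0.2009×151.0 + 0.1540×180.9 + 0.2976×8.4 = 83.4889 per 1 000.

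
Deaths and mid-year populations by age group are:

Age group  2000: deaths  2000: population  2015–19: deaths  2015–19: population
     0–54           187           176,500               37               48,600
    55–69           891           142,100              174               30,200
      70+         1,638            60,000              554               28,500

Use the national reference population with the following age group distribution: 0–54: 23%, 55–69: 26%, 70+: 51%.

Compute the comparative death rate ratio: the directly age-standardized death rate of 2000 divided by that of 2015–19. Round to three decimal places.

Age-specific rates per 100,000 for 2000: 105.95, 627.02, 2730.00.
For 2015–19: 76.13, 576.16, 1943.86.
Standard weights: 0.23, 0.26, 0.51.
2000: 0.2300×105.95 + 0.2600×627.02 + 0.5100×2730.00 = 1579.6943 per 100,000.
2015–19: 0.2300×76.13 + 0.2600×576.16 + 0.5100×1943.86 = 1158.6800 per 100,000.
Ratio = 1579.6943 ÷ 1158.6800 = 1.36336.

1.363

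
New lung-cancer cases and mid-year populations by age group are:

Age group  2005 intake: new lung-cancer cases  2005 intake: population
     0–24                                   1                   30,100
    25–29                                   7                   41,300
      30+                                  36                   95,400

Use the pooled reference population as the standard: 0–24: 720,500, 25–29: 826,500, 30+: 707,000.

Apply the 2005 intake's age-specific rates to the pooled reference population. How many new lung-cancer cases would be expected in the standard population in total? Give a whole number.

Age-specific rates per 100,000 for the 2005 intake: 3.32, 16.95, 37.74.
Expected new lung-cancer cases = Σ (standard pop × age-specific rate ÷ 100,000)
= 720,500×3.32/100,000 + 826,500×16.95/100,000 + 707,000×37.74/100,000
= 23.94 + 140.08 + 266.79 = 430.81.

431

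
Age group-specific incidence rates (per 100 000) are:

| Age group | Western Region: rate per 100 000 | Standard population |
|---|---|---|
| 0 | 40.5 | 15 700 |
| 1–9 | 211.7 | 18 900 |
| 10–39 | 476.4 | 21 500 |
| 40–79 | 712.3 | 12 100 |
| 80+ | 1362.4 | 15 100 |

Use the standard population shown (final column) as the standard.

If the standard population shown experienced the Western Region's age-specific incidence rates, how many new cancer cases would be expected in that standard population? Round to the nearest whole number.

441

Expected new cancer cases = Σ (standard pop × age-specific rate ÷ 100 000)
= 15 700×40.5/100 000 + 18 900×211.7/100 000 + 21 500×476.4/100 000 + 12 100×712.3/100 000 + 15 100×1362.4/100 000
= 6.36 + 40.01 + 102.43 + 86.19 + 205.72 = 440.71.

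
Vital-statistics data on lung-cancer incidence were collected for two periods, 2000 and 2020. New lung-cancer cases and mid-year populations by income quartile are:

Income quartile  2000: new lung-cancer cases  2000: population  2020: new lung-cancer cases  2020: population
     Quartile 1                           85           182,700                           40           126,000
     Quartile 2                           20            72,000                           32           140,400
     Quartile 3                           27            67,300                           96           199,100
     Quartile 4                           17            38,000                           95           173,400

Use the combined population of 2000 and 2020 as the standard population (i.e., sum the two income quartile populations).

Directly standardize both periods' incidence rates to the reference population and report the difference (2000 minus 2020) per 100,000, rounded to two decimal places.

1.34

Income-specific rates per 100,000 for 2000: 46.52, 27.78, 40.12, 44.74.
For 2020: 31.75, 22.79, 48.22, 54.79.
Combined standard total = 998,900; weights = 0.3090, 0.2126, 0.2667, 0.2116.
2000: 0.3090×46.52 + 0.2126×27.78 + 0.2667×40.12 + 0.2116×44.74 = 40.4516 per 100,000.
2020: 0.3090×31.75 + 0.2126×22.79 + 0.2667×48.22 + 0.2116×54.79 = 39.1109 per 100,000.
Difference = 40.4516 − 39.1109 = 1.3407.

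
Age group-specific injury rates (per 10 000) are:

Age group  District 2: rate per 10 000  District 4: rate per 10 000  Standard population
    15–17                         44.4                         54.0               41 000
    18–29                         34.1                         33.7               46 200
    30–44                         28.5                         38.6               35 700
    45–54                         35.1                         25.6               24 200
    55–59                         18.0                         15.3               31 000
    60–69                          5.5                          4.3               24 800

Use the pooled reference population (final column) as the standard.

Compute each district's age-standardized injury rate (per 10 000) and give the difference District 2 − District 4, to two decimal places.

Standard total = 202 900; weights = 0.2021, 0.2277, 0.1759, 0.1193, 0.1528, 0.1222.
District 2: 0.2021×44.4 + 0.2277×34.1 + 0.1759×28.5 + 0.1193×35.1 + 0.1528×18.0 + 0.1222×5.5 = 29.3597 per 10 000.
District 4: 0.2021×54.0 + 0.2277×33.7 + 0.1759×38.6 + 0.1193×25.6 + 0.1528×15.3 + 0.1222×4.3 = 31.2933 per 10 000.
Difference = 29.3597 − 31.2933 = -1.9336.

-1.93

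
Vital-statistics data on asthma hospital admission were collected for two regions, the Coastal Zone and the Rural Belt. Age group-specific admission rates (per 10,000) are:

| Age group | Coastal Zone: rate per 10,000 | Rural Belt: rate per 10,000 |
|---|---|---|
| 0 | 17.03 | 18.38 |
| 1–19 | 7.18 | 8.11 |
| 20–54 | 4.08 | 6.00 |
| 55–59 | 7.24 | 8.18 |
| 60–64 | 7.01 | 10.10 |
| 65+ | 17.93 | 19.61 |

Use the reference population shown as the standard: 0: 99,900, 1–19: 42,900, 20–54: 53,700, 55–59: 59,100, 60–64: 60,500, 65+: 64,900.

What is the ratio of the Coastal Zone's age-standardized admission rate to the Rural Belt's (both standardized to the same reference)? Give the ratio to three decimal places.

0.871

Standard total = 381,000; weights = 0.2622, 0.1126, 0.1409, 0.1551, 0.1588, 0.1703.
The Coastal Zone: 0.2622×17.03 + 0.1126×7.18 + 0.1409×4.08 + 0.1551×7.24 + 0.1588×7.01 + 0.1703×17.93 = 11.1393 per 10,000.
The Rural Belt: 0.2622×18.38 + 0.1126×8.11 + 0.1409×6.00 + 0.1551×8.18 + 0.1588×10.10 + 0.1703×19.61 = 12.7912 per 10,000.
Ratio = 11.1393 ÷ 12.7912 = 0.87085.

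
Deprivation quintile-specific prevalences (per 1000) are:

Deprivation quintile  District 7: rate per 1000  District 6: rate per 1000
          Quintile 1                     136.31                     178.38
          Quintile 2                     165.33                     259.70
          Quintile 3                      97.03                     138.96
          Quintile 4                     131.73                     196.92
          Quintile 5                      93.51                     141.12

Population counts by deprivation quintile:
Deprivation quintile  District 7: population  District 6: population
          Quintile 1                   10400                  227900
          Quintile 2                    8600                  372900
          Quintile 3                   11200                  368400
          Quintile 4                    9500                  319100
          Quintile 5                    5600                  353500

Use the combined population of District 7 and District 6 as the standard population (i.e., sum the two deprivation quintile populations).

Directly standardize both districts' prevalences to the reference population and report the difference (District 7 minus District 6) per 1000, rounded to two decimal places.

Combined standard total = 1687100; weights = 0.1412, 0.2261, 0.2250, 0.1948, 0.2129.
District 7: 0.1412×136.31 + 0.2261×165.33 + 0.2250×97.03 + 0.1948×131.73 + 0.2129×93.51 = 124.0321 per 1000.
District 6: 0.1412×178.38 + 0.2261×259.70 + 0.2250×138.96 + 0.1948×196.92 + 0.2129×141.12 = 183.5794 per 1000.
Difference = 124.0321 − 183.5794 = -59.5473.

-59.55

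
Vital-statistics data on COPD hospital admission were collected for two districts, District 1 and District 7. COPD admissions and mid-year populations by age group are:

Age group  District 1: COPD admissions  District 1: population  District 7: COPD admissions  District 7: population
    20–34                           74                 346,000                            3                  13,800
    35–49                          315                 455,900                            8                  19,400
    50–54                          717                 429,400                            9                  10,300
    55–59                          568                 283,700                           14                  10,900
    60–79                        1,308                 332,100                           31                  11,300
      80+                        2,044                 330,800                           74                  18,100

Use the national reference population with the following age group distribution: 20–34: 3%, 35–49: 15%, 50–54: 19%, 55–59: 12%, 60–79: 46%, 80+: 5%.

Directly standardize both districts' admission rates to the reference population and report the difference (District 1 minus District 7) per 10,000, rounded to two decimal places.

Age-specific rates per 10,000 for District 1: 2.14, 6.91, 16.70, 20.02, 39.39, 61.79.
For District 7: 2.17, 4.12, 8.74, 12.84, 27.43, 40.88.
Standard weights: 0.03, 0.15, 0.19, 0.12, 0.46, 0.05.
District 1: 0.0300×2.14 + 0.1500×6.91 + 0.1900×16.70 + 0.1200×20.02 + 0.4600×39.39 + 0.0500×61.79 = 27.8826 per 10,000.
District 7: 0.0300×2.17 + 0.1500×4.12 + 0.1900×8.74 + 0.1200×12.84 + 0.4600×27.43 + 0.0500×40.88 = 18.5489 per 10,000.
Difference = 27.8826 − 18.5489 = 9.3337.

9.33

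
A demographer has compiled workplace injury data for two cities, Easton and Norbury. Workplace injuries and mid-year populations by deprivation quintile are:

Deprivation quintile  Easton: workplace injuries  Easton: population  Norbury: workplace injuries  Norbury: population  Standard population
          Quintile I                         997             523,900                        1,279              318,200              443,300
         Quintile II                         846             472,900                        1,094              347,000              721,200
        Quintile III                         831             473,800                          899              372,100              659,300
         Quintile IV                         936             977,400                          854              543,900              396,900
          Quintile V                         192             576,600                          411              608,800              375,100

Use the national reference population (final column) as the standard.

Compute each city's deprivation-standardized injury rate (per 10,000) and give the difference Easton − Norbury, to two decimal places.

Deprivation-specific rates per 10,000 for Easton: 19.03, 17.89, 17.54, 9.58, 3.33.
For Norbury: 40.19, 31.53, 24.16, 15.70, 6.75.
Standard total = 2,595,800; weights = 0.1708, 0.2778, 0.2540, 0.1529, 0.1445.
Easton: 0.1708×19.03 + 0.2778×17.89 + 0.2540×17.54 + 0.1529×9.58 + 0.1445×3.33 = 14.6204 per 10,000.
Norbury: 0.1708×40.19 + 0.2778×31.53 + 0.2540×24.16 + 0.1529×15.70 + 0.1445×6.75 = 25.1363 per 10,000.
Difference = 14.6204 − 25.1363 = -10.5160.

-10.52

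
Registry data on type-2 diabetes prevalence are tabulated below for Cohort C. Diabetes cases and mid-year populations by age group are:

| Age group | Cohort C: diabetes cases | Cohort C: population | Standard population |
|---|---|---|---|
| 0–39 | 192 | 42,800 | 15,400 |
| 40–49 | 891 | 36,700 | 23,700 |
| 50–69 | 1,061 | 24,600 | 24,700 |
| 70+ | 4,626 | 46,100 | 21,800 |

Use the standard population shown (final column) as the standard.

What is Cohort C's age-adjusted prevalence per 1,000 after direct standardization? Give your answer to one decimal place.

Age-specific rates per 1,000 for Cohort C: 4.486, 24.278, 43.130, 100.347.
Standard total = 85,600; weights = 0.1799, 0.2769, 0.2886, 0.2547.
Standardized rate: 0.1799×4.486 + 0.2769×24.278 + 0.2886×43.130 + 0.2547×100.347 = 45.5298 per 1,000.

45.5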